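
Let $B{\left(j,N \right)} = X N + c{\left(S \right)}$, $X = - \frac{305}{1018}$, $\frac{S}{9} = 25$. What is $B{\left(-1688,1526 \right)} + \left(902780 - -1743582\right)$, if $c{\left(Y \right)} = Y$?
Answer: $\frac{1346880068}{509} \approx 2.6461 \cdot 10^{6}$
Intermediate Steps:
$S = 225$ ($S = 9 \cdot 25 = 225$)
$X = - \frac{305}{1018}$ ($X = \left(-305\right) \frac{1}{1018} = - \frac{305}{1018} \approx -0.29961$)
$B{\left(j,N \right)} = 225 - \frac{305 N}{1018}$ ($B{\left(j,N \right)} = - \frac{305 N}{1018} + 225 = 225 - \frac{305 N}{1018}$)
$B{\left(-1688,1526 \right)} + \left(902780 - -1743582\right) = \left(225 - \frac{232715}{509}\right) + \left(902780 - -1743582\right) = \left(225 - \frac{232715}{509}\right) + \left(902780 + 1743582\right) = - \frac{118190}{509} + 2646362 = \frac{1346880068}{509}$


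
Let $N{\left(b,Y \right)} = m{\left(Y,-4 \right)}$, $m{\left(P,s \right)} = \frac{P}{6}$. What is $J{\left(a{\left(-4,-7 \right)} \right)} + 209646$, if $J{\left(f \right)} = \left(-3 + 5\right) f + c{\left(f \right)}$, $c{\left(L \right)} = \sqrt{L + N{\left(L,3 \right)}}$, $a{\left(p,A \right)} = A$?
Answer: $209632 + \frac{i \sqrt{26}}{2} \approx 2.0963 \cdot 10^{5} + 2.5495 i$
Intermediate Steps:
$m{\left(P,s \right)} = \frac{P}{6}$ ($m{\left(P,s \right)} = P \frac{1}{6} = \frac{P}{6}$)
$N{\left(b,Y \right)} = \frac{Y}{6}$
$c{\left(L \right)} = \sqrt{\frac{1}{2} + L}$ ($c{\left(L \right)} = \sqrt{L + \frac{1}{6} \cdot 3} = \sqrt{L + \frac{1}{2}} = \sqrt{\frac{1}{2} + L}$)
$J{\left(f \right)} = \frac{\sqrt{2 + 4 f}}{2} + 2 f$ ($J{\left(f \right)} = \left(-3 + 5\right) f + \frac{\sqrt{2 + 4 f}}{2} = 2 f + \frac{\sqrt{2 + 4 f}}{2} = \frac{\sqrt{2 + 4 f}}{2} + 2 f$)
$J{\left(a{\left(-4,-7 \right)} \right)} + 209646 = \left(\frac{\sqrt{2 + 4 \left(-7\right)}}{2} + 2 \left(-7\right)\right) + 209646 = \left(\frac{\sqrt{2 - 28}}{2} - 14\right) + 209646 = \left(\frac{\sqrt{-26}}{2} - 14\right) + 209646 = \left(\frac{i \sqrt{26}}{2} - 14\right) + 209646 = \left(-14 + \frac{i \sqrt{26}}{2}\right) + 209646 = 209632 + \frac{i \sqrt{26}}{2}$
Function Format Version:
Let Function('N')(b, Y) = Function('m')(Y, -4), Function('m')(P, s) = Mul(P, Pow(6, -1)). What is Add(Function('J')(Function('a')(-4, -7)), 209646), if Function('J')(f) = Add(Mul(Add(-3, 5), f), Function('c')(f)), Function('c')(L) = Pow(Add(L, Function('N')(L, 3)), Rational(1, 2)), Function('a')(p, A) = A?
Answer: Add(209632, Mul(Rational(1, 2), I, Pow(26, Rational(1, 2)))) ≈ Add(2.0963e+5, Mul(2.5495, I))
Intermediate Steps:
Function('m')(P, s) = Mul(Rational(1, 6), P) (Function('m')(P, s) = Mul(P, Rational(1, 6)) = Mul(Rational(1, 6), P))
Function('N')(b, Y) = Mul(Rational(1, 6), Y)
Function('c')(L) = Pow(Add(Rational(1, 2), L), Rational(1, 2)) (Function('c')(L) = Pow(Add(L, Mul(Rational(1, 6), 3)), Rational(1, 2)) = Pow(Add(L, Rational(1, 2)), Rational(1, 2)) = Pow(Add(Rational(1, 2), L), Rational(1, 2)))
Function('J')(f) = Add(Mul(Rational(1, 2), Pow(Add(2, Mul(4, f)), Rational(1, 2))), Mul(2, f)) (Function('J')(f) = Add(Mul(Add(-3, 5), f), Mul(Rational(1, 2), Pow(Add(2, Mul(4, f)), Rational(1, 2)))) = Add(Mul(2, f), Mul(Rational(1, 2), Pow(Add(2, Mul(4, f)), Rational(1, 2)))) = Add(Mul(Rational(1, 2), Pow(Add(2, Mul(4, f)), Rational(1, 2))), Mul(2, f)))
Add(Function('J')(Function('a')(-4, -7)), 209646) = Add(Add(Mul(Rational(1, 2), Pow(Add(2, Mul(4, -7)), Rational(1, 2))), Mul(2, -7)), 209646) = Add(Add(Mul(Rational(1, 2), Pow(Add(2, -28), Rational(1, 2))), -14), 209646) = Add(Add(Mul(Rational(1, 2), Pow(-26, Rational(1, 2))), -14), 209646) = Add(Add(Mul(Rational(1, 2), Mul(I, Pow(26, Rational(1, 2)))), -14), 209646) = Add(Add(Mul(Rational(1, 2), I, Pow(26, Rational(1, 2))), -14), 209646) = Add(Add(-14, Mul(Rational(1, 2), I, Pow(26, Rational(1, 2)))), 209646) = Add(209632, Mul(Rational(1, 2), I, Pow(26, Rational(1, 2))))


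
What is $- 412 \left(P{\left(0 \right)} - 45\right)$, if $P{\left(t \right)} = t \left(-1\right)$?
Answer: $18540$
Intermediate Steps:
$P{\left(t \right)} = - t$
$- 412 \left(P{\left(0 \right)} - 45\right) = - 412 \left(\left(-1\right) 0 - 45\right) = - 412 \left(0 - 45\right) = \left(-412\right) \left(-45\right) = 18540$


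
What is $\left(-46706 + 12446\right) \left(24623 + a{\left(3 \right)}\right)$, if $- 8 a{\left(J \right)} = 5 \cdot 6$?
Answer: $-843455505$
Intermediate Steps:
$a{\left(J \right)} = - \frac{15}{4}$ ($a{\left(J \right)} = - \frac{5 \cdot 6}{8} = \left(- \frac{1}{8}\right) 30 = - \frac{15}{4}$)
$\left(-46706 + 12446\right) \left(24623 + a{\left(3 \right)}\right) = \left(-46706 + 12446\right) \left(24623 - \frac{15}{4}\right) = \left(-34260\right) \frac{98477}{4} = -843455505$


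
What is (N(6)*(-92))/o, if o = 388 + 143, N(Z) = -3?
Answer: 92/177 ≈ 0.51977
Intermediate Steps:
o = 531
(N(6)*(-92))/o = -3*(-92)/531 = 276*(1/531) = 92/177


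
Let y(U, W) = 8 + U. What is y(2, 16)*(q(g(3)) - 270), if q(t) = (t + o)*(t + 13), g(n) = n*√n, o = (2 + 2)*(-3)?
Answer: -3990 + 30*√3 ≈ -3938.0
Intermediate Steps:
o = -12 (o = 4*(-3) = -12)
g(n) = n^(3/2)
q(t) = (-12 + t)*(13 + t) (q(t) = (t - 12)*(t + 13) = (-12 + t)*(13 + t))
y(2, 16)*(q(g(3)) - 270) = (8 + 2)*((-156 + 3^(3/2) + (3^(3/2))²) - 270) = 10*((-156 + 3*√3 + (3*√3)²) - 270) = 10*((-156 + 3*√3 + 27) - 270) = 10*((-129 + 3*√3) - 270) = 10*(-399 + 3*√3) = -3990 + 30*√3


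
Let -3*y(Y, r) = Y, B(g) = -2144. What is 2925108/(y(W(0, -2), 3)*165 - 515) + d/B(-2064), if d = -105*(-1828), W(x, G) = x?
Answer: -1592570163/276040 ≈ -5769.3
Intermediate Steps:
y(Y, r) = -Y/3
d = 191940
2925108/(y(W(0, -2), 3)*165 - 515) + d/B(-2064) = 2925108/(-1/3*0*165 - 515) + 191940/(-2144) = 2925108/(0*165 - 515) + 191940*(-1/2144) = 2925108/(0 - 515) - 47985/536 = 2925108/(-515) - 47985/536 = 2925108*(-1/515) - 47985/536 = -2925108/515 - 47985/536 = -1592570163/276040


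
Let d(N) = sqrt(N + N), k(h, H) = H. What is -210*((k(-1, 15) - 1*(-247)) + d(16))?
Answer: -55020 - 840*sqrt(2) ≈ -56208.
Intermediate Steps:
d(N) = sqrt(2)*sqrt(N) (d(N) = sqrt(2*N) = sqrt(2)*sqrt(N))
-210*((k(-1, 15) - 1*(-247)) + d(16)) = -210*((15 - 1*(-247)) + sqrt(2)*sqrt(16)) = -210*((15 + 247) + sqrt(2)*4) = -210*(262 + 4*sqrt(2)) = -55020 - 840*sqrt(2)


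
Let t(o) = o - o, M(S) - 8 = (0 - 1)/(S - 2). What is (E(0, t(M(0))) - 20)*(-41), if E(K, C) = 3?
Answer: 697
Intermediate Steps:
M(S) = 8 - 1/(-2 + S) (M(S) = 8 + (0 - 1)/(S - 2) = 8 - 1/(-2 + S))
t(o) = 0
(E(0, t(M(0))) - 20)*(-41) = (3 - 20)*(-41) = -17*(-41) = 697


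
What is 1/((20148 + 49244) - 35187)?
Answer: 1/34205 ≈ 2.9235e-5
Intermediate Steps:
1/((20148 + 49244) - 35187) = 1/(69392 - 35187) = 1/34205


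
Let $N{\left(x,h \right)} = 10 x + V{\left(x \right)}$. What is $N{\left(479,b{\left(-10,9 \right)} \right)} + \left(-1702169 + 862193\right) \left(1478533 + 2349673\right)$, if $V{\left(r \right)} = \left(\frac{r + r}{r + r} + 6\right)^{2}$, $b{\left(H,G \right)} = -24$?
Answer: $-3215601158217$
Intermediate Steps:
$V{\left(r \right)} = 49$ ($V{\left(r \right)} = \left(\frac{2 r}{2 r} + 6\right)^{2} = \left(2 r \frac{1}{2 r} + 6\right)^{2} = \left(1 + 6\right)^{2} = 7^{2} = 49$)
$N{\left(x,h \right)} = 49 + 10 x$ ($N{\left(x,h \right)} = 10 x + 49 = 49 + 10 x$)
$N{\left(479,b{\left(-10,9 \right)} \right)} + \left(-1702169 + 862193\right) \left(1478533 + 2349673\right) = \left(49 + 10 \cdot 479\right) + \left(-1702169 + 862193\right) \left(1478533 + 2349673\right) = \left(49 + 4790\right) - 3215601163056 = 4839 - 3215601163056 = -3215601158217$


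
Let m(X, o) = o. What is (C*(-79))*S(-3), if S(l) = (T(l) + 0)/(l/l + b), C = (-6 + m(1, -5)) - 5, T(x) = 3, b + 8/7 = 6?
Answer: 26544/41 ≈ 647.42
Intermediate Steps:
b = 34/7 (b = -8/7 + 6 = 34/7 ≈ 4.8571)
C = -16 (C = (-6 - 5) - 5 = -11 - 5 = -16)
S(l) = 21/41 (S(l) = (3 + 0)/(l/l + 34/7) = 3/(1 + 34/7) = 3/(41/7) = 3*(7/41) = 21/41)
(C*(-79))*S(-3) = -16*(-79)*(21/41) = 1264*(21/41) = 26544/41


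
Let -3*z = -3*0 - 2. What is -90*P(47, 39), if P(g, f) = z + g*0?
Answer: -60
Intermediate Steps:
z = ⅔ (z = -(-3*0 - 2)/3 = -(0 - 2)/3 = -⅓*(-2) = ⅔ ≈ 0.66667)
P(g, f) = ⅔ (P(g, f) = ⅔ + g*0 = ⅔ + 0 = ⅔)
-90*P(47, 39) = -90*⅔ = -60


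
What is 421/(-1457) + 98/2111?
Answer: -745945/3075727 ≈ -0.24253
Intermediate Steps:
421/(-1457) + 98/2111 = 421*(-1/1457) + 98*(1/2111) = -421/1457 + 98/2111 = -745945/3075727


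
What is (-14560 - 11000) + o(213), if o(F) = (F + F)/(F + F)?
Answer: -25559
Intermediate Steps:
o(F) = 1 (o(F) = (2*F)/((2*F)) = (2*F)*(1/(2*F)) = 1)
(-14560 - 11000) + o(213) = (-14560 - 11000) + 1 = -25560 + 1 = -25559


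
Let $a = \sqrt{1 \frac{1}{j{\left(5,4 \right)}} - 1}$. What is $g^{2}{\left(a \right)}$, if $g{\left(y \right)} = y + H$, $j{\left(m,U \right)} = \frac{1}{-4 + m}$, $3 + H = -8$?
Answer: $121$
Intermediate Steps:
$H = -11$ ($H = -3 - 8 = -11$)
$a = 0$ ($a = \sqrt{1 \frac{1}{\frac{1}{-4 + 5}} - 1} = \sqrt{1 \frac{1}{1^{-1}} - 1} = \sqrt{1 \cdot 1^{-1} - 1} = \sqrt{1 \cdot 1 - 1} = \sqrt{1 - 1} = \sqrt{0} = 0$)
$g{\left(y \right)} = -11 + y$ ($g{\left(y \right)} = y - 11 = -11 + y$)
$g^{2}{\left(a \right)} = \left(-11 + 0\right)^{2} = \left(-11\right)^{2} = 121$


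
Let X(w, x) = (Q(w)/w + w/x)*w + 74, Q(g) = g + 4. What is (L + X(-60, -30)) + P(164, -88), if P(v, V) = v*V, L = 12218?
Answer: -2316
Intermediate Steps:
Q(g) = 4 + g
P(v, V) = V*v
X(w, x) = 74 + w*(w/x + (4 + w)/w) (X(w, x) = ((4 + w)/w + w/x)*w + 74 = (w/x + (4 + w)/w)*w + 74 = w*(w/x + (4 + w)/w) + 74 = 74 + w*(w/x + (4 + w)/w))
(L + X(-60, -30)) + P(164, -88) = (12218 + (78 - 60 + (-60)²/(-30))) - 88*164 = (12218 + (78 - 60 + 3600*(-1/30))) - 14432 = (12218 + (78 - 60 - 120)) - 14432 = (12218 - 102) - 14432 = 12116 - 14432 = -2316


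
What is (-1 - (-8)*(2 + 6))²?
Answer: 3969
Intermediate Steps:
(-1 - (-8)*(2 + 6))² = (-1 - (-8)*8)² = (-1 - 8*(-8))² = (-1 + 64)² = 63² = 3969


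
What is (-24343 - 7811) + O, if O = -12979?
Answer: -45133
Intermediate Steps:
(-24343 - 7811) + O = (-24343 - 7811) - 12979 = -32154 - 12979 = -45133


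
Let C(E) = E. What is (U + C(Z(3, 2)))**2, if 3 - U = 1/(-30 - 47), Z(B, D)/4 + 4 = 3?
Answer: 5776/5929 ≈ 0.97419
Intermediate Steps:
Z(B, D) = -4 (Z(B, D) = -16 + 4*3 = -16 + 12 = -4)
U = 232/77 (U = 3 - 1/(-30 - 47) = 3 - 1/(-77) = 3 - 1*(-1/77) = 3 + 1/77 = 232/77 ≈ 3.0130)
(U + C(Z(3, 2)))**2 = (232/77 - 4)**2 = (-76/77)**2 = 5776/5929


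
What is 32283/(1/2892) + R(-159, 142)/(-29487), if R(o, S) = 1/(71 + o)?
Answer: 242262077229217/2594856 ≈ 9.3362e+7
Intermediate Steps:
32283/(1/2892) + R(-159, 142)/(-29487) = 32283/(1/2892) + 1/((71 - 159)*(-29487)) = 32283/(1/2892) - 1/29487/(-88) = 32283*2892 - 1/88*(-1/29487) = 93362436 + 1/2594856 = 242262077229217/2594856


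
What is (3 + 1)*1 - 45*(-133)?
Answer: 5989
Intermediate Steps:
(3 + 1)*1 - 45*(-133) = 4*1 + 5985 = 4 + 5985 = 5989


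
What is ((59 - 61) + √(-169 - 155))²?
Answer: -320 - 72*I ≈ -320.0 - 72.0*I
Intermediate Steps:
((59 - 61) + √(-169 - 155))² = (-2 + √(-324))² = (-2 + 18*I)²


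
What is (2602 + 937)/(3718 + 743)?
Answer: 3539/4461 ≈ 0.79332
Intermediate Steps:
(2602 + 937)/(3718 + 743) = 3539/4461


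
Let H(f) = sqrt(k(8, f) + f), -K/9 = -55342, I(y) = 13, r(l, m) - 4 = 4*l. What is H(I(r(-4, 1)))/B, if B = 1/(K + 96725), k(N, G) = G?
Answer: 594803*sqrt(26) ≈ 3.0329e+6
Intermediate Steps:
r(l, m) = 4 + 4*l
K = 498078 (K = -9*(-55342) = 498078)
H(f) = sqrt(2)*sqrt(f) (H(f) = sqrt(f + f) = sqrt(2*f) = sqrt(2)*sqrt(f))
B = 1/594803 (B = 1/(498078 + 96725) = 1/594803 ≈ 1.6812e-6)
H(I(r(-4, 1)))/B = (sqrt(2)*sqrt(13))/(1/594803) = sqrt(26)*594803 = 594803*sqrt(26)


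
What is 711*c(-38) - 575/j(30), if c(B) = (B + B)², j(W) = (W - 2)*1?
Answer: 114988033/28 ≈ 4.1067e+6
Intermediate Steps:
j(W) = -2 + W (j(W) = (-2 + W)*1 = -2 + W)
c(B) = 4*B² (c(B) = (2*B)² = 4*B²)
711*c(-38) - 575/j(30) = 711*(4*(-38)²) - 575/(-2 + 30) = 711*(4*1444) - 575/28 = 711*5776 - 575*1/28 = 4106736 - 575/28 = 114988033/28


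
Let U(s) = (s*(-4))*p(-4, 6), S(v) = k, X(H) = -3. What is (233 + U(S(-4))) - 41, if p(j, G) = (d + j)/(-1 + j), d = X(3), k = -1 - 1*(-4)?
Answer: 876/5 ≈ 175.20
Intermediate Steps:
k = 3 (k = -1 + 4 = 3)
S(v) = 3
d = -3
p(j, G) = (-3 + j)/(-1 + j)
U(s) = -28*s/5 (U(s) = (s*(-4))*((-3 - 4)/(-1 - 4)) = (-4*s)*(-7/(-5)) = (-4*s)*(-⅕*(-7)) = -4*s*(7/5) = -28*s/5)
(233 + U(S(-4))) - 41 = (233 - 28/5*3) - 41 = (233 - 84/5) - 41 = 1081/5 - 41 = 876/5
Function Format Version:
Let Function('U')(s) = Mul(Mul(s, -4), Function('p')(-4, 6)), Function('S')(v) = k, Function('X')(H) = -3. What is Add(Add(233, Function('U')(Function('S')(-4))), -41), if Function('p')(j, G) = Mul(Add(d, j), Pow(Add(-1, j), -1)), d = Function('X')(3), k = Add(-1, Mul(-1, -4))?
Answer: Rational(876, 5) ≈ 175.20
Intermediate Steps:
k = 3 (k = Add(-1, 4) = 3)
Function('S')(v) = 3
d = -3
Function('p')(j, G) = Mul(Pow(Add(-1, j), -1), Add(-3, j)) (Function('p')(j, G) = Mul(Add(-3, j), Pow(Add(-1, j), -1)) = Mul(Pow(Add(-1, j), -1), Add(-3, j)))
Function('U')(s) = Mul(Rational(-28, 5), s) (Function('U')(s) = Mul(Mul(s, -4), Mul(Pow(Add(-1, -4), -1), Add(-3, -4))) = Mul(Mul(-4, s), Mul(Pow(-5, -1), -7)) = Mul(Mul(-4, s), Mul(Rational(-1, 5), -7)) = Mul(Mul(-4, s), Rational(7, 5)) = Mul(Rational(-28, 5), s))
Add(Add(233, Function('U')(Function('S')(-4))), -41) = Add(Add(233, Mul(Rational(-28, 5), 3)), -41) = Add(Add(233, Rational(-84, 5)), -41) = Add(Rational(1081, 5), -41) = Rational(876, 5)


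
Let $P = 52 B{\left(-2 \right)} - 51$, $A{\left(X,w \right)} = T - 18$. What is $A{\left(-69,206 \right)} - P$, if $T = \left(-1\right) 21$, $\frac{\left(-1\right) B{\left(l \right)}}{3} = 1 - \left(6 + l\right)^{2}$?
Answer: $-2328$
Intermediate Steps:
$B{\left(l \right)} = -3 + 3 \left(6 + l\right)^{2}$ ($B{\left(l \right)} = - 3 \left(1 - \left(6 + l\right)^{2}\right) = -3 + 3 \left(6 + l\right)^{2}$)
$T = -21$
$A{\left(X,w \right)} = -39$ ($A{\left(X,w \right)} = -21 - 18 = -39$)
$P = 2289$ ($P = 52 \left(-3 + 3 \left(6 - 2\right)^{2}\right) - 51 = 52 \left(-3 + 3 \cdot 4^{2}\right) - 51 = 52 \left(-3 + 3 \cdot 16\right) - 51 = 52 \left(-3 + 48\right) - 51 = 52 \cdot 45 - 51 = 2340 - 51 = 2289$)
$A{\left(-69,206 \right)} - P = -39 - 2289 = -2328$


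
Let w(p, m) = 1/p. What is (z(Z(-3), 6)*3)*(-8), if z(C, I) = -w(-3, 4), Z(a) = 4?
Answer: -8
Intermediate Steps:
z(C, I) = ⅓ (z(C, I) = -1/(-3) = -1*(-⅓) = ⅓)
(z(Z(-3), 6)*3)*(-8) = ((⅓)*3)*(-8) = 1*(-8) = -8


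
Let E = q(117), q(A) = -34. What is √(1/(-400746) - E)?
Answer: √5460309720798/400746 ≈ 5.8309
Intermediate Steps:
E = -34
√(1/(-400746) - E) = √(1/(-400746) - 1*(-34)) = √(-1/400746 + 34) = √(13625363/400746) = √5460309720798/400746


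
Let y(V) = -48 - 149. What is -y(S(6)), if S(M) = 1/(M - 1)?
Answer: 197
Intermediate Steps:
S(M) = 1/(-1 + M)
y(V) = -197
-y(S(6)) = -1*(-197) = 197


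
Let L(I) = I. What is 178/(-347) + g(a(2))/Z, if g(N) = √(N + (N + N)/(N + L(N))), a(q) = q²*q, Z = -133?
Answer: -24715/46151 ≈ -0.53552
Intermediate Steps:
a(q) = q³
g(N) = √(1 + N) (g(N) = √(N + (N + N)/(N + N)) = √(N + (2*N)/((2*N))) = √(N + (2*N)*(1/(2*N))) = √(N + 1) = √(1 + N))
178/(-347) + g(a(2))/Z = 178/(-347) + √(1 + 2³)/(-133) = 178*(-1/347) + √(1 + 8)*(-1/133) = -178/347 + √9*(-1/133) = -178/347 + 3*(-1/133) = -178/347 - 3/133 = -24715/46151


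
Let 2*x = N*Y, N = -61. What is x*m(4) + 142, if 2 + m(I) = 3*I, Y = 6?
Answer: -1688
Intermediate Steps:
x = -183 (x = (-61*6)/2 = (1/2)*(-366) = -183)
m(I) = -2 + 3*I
x*m(4) + 142 = -183*(-2 + 3*4) + 142 = -183*(-2 + 12) + 142 = -183*10 + 142 = -1830 + 142 = -1688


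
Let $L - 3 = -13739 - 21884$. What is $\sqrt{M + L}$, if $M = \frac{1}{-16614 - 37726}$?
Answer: $\frac{i \sqrt{26295001031585}}{27170} \approx 188.73 i$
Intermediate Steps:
$L = -35620$ ($L = 3 - 35623 = -35620$)
$M = - \frac{1}{54340}$ ($M = \frac{1}{-16614 - 37726} = \frac{1}{-54340} = - \frac{1}{54340} \approx -1.8403 \cdot 10^{-5}$)
$\sqrt{M + L} = \sqrt{- \frac{1}{54340} - 35620} = \sqrt{- \frac{1935590801}{54340}} = \frac{i \sqrt{26295001031585}}{27170}$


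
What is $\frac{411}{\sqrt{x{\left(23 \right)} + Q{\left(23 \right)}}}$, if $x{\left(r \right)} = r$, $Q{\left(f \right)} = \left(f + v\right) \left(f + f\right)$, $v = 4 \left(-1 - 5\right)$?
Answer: $- \frac{411 i \sqrt{23}}{23} \approx - 85.699 i$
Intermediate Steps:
$v = -24$ ($v = 4 \left(-6\right) = -24$)
$Q{\left(f \right)} = 2 f \left(-24 + f\right)$ ($Q{\left(f \right)} = \left(f - 24\right) \left(f + f\right) = \left(-24 + f\right) 2 f = 2 f \left(-24 + f\right)$)
$\frac{411}{\sqrt{x{\left(23 \right)} + Q{\left(23 \right)}}} = \frac{411}{\sqrt{23 + 2 \cdot 23 \left(-24 + 23\right)}} = \frac{411}{\sqrt{23 + 2 \cdot 23 \left(-1\right)}} = \frac{411}{\sqrt{23 - 46}} = \frac{411}{\sqrt{-23}} = \frac{411}{i \sqrt{23}} = 411 \left(- \frac{i \sqrt{23}}{23}\right) = - \frac{411 i \sqrt{23}}{23}$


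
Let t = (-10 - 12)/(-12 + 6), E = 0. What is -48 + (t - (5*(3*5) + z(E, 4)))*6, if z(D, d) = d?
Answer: -500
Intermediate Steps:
t = 11/3 (t = -22/(-6) = -22*(-⅙) = 11/3 ≈ 3.6667)
-48 + (t - (5*(3*5) + z(E, 4)))*6 = -48 + (11/3 - (5*(3*5) + 4))*6 = -48 + (11/3 - (5*15 + 4))*6 = -48 + (11/3 - (75 + 4))*6 = -48 + (11/3 - 1*79)*6 = -48 + (11/3 - 79)*6 = -48 - 226/3*6 = -48 - 452 = -500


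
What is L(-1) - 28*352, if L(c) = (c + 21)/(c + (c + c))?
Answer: -29588/3 ≈ -9862.7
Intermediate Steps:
L(c) = (21 + c)/(3*c) (L(c) = (21 + c)/(c + 2*c) = (21 + c)/((3*c)) = (21 + c)*(1/(3*c)) = (21 + c)/(3*c))
L(-1) - 28*352 = (1/3)*(21 - 1)/(-1) - 28*352 = (1/3)*(-1)*20 - 9856 = -20/3 - 9856 = -29588/3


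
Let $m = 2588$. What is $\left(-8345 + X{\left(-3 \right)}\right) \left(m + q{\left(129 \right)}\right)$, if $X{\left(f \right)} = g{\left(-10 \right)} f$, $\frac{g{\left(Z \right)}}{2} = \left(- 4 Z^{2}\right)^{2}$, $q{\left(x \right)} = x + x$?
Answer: $-2755909870$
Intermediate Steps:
$q{\left(x \right)} = 2 x$
$g{\left(Z \right)} = 32 Z^{4}$ ($g{\left(Z \right)} = 2 \left(- 4 Z^{2}\right)^{2} = 2 \cdot 16 Z^{4} = 32 Z^{4}$)
$X{\left(f \right)} = 320000 f$ ($X{\left(f \right)} = 32 \left(-10\right)^{4} f = 32 \cdot 10000 f = 320000 f$)
$\left(-8345 + X{\left(-3 \right)}\right) \left(m + q{\left(129 \right)}\right) = \left(-8345 + 320000 \left(-3\right)\right) \left(2588 + 2 \cdot 129\right) = \left(-8345 - 960000\right) \left(2588 + 258\right) = \left(-968345\right) 2846 = -2755909870$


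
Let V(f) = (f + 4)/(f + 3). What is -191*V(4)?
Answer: -1528/7 ≈ -218.29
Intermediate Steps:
V(f) = (4 + f)/(3 + f)
-191*V(4) = -191*(4 + 4)/(3 + 4) = -191*8/7 = -1528/7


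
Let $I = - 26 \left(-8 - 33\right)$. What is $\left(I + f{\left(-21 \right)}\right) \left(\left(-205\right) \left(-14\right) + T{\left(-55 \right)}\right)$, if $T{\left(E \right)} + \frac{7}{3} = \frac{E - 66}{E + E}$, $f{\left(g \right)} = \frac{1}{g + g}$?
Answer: $\frac{3853126573}{1260} \approx 3.058 \cdot 10^{6}$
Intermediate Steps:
$f{\left(g \right)} = \frac{1}{2 g}$
$I = 1066$ ($I = \left(-26\right) \left(-41\right) = 1066$)
$T{\left(E \right)} = - \frac{7}{3} + \frac{-66 + E}{2 E}$ ($T{\left(E \right)} = - \frac{7}{3} + \frac{E - 66}{E + E} = - \frac{7}{3} + \frac{-66 + E}{2 E}$)
$\left(I + f{\left(-21 \right)}\right) \left(\left(-205\right) \left(-14\right) + T{\left(-55 \right)}\right) = \left(1066 + \frac{1}{2 \left(-21\right)}\right) \left(\left(-205\right) \left(-14\right) - \left(\frac{11}{6} + \frac{33}{-55}\right)\right) = \left(1066 + \frac{1}{2} \left(- \frac{1}{21}\right)\right) \left(2870 - \frac{37}{30}\right) = \left(1066 - \frac{1}{42}\right) \left(2870 + \left(- \frac{11}{6} + \frac{3}{5}\right)\right) = \frac{44771 \left(2870 - \frac{37}{30}\right)}{42} = \frac{44771}{42} \cdot \frac{86063}{30} = \frac{3853126573}{1260}$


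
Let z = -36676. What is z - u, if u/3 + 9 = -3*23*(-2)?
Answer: -37063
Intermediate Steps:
u = 387 (u = -27 + 3*(-3*23*(-2)) = -27 + 3*(-69*(-2)) = -27 + 3*138 = -27 + 414 = 387)
z - u = -36676 - 1*387 = -36676 - 387 = -37063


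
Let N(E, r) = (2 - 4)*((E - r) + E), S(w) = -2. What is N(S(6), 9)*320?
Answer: 8320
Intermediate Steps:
N(E, r) = -4*E + 2*r (N(E, r) = -2*(-r + 2*E) = -4*E + 2*r)
N(S(6), 9)*320 = (-4*(-2) + 2*9)*320 = (8 + 18)*320 = 26*320 = 8320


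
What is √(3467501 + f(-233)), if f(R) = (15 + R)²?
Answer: 5*√140601 ≈ 1874.8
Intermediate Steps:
√(3467501 + f(-233)) = √(3467501 + (15 - 233)²) = √(3467501 + (-218)²) = √(3467501 + 47524) = √3515025 = 5*√140601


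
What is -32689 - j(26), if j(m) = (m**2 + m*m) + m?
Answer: -34067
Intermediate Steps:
j(m) = m + 2*m**2 (j(m) = (m**2 + m**2) + m = 2*m**2 + m = m + 2*m**2)
-32689 - j(26) = -32689 - 26*(1 + 2*26) = -32689 - 26*(1 + 52) = -32689 - 26*53 = -32689 - 1*1378 = -32689 - 1378 = -34067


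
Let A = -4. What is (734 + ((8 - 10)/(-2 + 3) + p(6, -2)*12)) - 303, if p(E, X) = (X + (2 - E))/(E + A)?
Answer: 393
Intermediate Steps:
p(E, X) = (2 + X - E)/(-4 + E) (p(E, X) = (X + (2 - E))/(E - 4) = (2 + X - E)/(-4 + E))
(734 + ((8 - 10)/(-2 + 3) + p(6, -2)*12)) - 303 = (734 + ((8 - 10)/(-2 + 3) + ((2 - 2 - 1*6)/(-4 + 6))*12)) - 303 = (734 + (-2/1 + ((2 - 2 - 6)/2)*12)) - 303 = (734 + (-2*1 + ((½)*(-6))*12)) - 303 = (734 + (-2 - 3*12)) - 303 = (734 + (-2 - 36)) - 303 = (734 - 38) - 303 = 696 - 303 = 393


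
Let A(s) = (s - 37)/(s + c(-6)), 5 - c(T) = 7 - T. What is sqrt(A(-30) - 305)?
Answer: I*sqrt(437874)/38 ≈ 17.414*I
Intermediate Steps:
c(T) = -2 + T (c(T) = 5 - (7 - T) = 5 + (-7 + T) = -2 + T)
A(s) = (-37 + s)/(-8 + s) (A(s) = (s - 37)/(s + (-2 - 6)) = (-37 + s)/(s - 8) = (-37 + s)/(-8 + s))
sqrt(A(-30) - 305) = sqrt((-37 - 30)/(-8 - 30) - 305) = sqrt(-67/(-38) - 305) = sqrt(-1/38*(-67) - 305) = sqrt(67/38 - 305) = sqrt(-11523/38) = I*sqrt(437874)/38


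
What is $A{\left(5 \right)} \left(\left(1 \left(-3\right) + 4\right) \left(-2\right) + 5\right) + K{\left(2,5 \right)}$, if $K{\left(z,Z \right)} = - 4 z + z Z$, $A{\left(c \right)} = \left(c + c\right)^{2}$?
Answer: $302$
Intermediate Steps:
$A{\left(c \right)} = 4 c^{2}$ ($A{\left(c \right)} = \left(2 c\right)^{2} = 4 c^{2}$)
$K{\left(z,Z \right)} = - 4 z + Z z$
$A{\left(5 \right)} \left(\left(1 \left(-3\right) + 4\right) \left(-2\right) + 5\right) + K{\left(2,5 \right)} = 4 \cdot 5^{2} \left(\left(1 \left(-3\right) + 4\right) \left(-2\right) + 5\right) + 2 \left(-4 + 5\right) = 4 \cdot 25 \left(\left(-3 + 4\right) \left(-2\right) + 5\right) + 2 \cdot 1 = 100 \left(1 \left(-2\right) + 5\right) + 2 = 100 \left(-2 + 5\right) + 2 = 100 \cdot 3 + 2 = 300 + 2 = 302$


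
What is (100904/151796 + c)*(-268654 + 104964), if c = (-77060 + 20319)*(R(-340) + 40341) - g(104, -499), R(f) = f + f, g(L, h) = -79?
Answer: 13979225649553442880/37949 ≈ 3.6837e+14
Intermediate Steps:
R(f) = 2*f
c = -2250404722 (c = (-77060 + 20319)*(2*(-340) + 40341) - 1*(-79) = -56741*(-680 + 40341) + 79 = -56741*39661 + 79 = -2250404801 + 79 = -2250404722)
(100904/151796 + c)*(-268654 + 104964) = (100904/151796 - 2250404722)*(-268654 + 104964) = (100904*(1/151796) - 2250404722)*(-163690) = (25226/37949 - 2250404722)*(-163690) = -85400608769952/37949*(-163690) = 13979225649553442880/37949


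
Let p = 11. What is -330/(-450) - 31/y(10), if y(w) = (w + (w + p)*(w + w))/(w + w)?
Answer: -457/645 ≈ -0.70853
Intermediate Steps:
y(w) = (w + 2*w*(11 + w))/(2*w) (y(w) = (w + (w + 11)*(w + w))/(w + w) = (w + (11 + w)*(2*w))/((2*w)) = (w + 2*w*(11 + w))*(1/(2*w)) = (w + 2*w*(11 + w))/(2*w))
-330/(-450) - 31/y(10) = -330/(-450) - 31/(23/2 + 10) = -330*(-1/450) - 31/43/2 = 11/15 - 31*2/43 = 11/15 - 62/43 = -457/645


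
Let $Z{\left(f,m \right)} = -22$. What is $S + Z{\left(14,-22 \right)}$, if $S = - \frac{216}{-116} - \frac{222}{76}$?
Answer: $- \frac{25411}{1102} \approx -23.059$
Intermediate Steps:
$S = - \frac{1167}{1102}$ ($S = \left(-216\right) \left(- \frac{1}{116}\right) - \frac{111}{38} = \frac{54}{29} - \frac{111}{38} = - \frac{1167}{1102} \approx -1.059$)
$S + Z{\left(14,-22 \right)} = - \frac{1167}{1102} - 22 = - \frac{25411}{1102}$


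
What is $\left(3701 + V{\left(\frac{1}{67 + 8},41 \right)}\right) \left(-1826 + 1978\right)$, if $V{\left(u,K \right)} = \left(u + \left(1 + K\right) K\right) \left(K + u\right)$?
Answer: $\frac{63549163352}{5625} \approx 1.1298 \cdot 10^{7}$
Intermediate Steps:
$V{\left(u,K \right)} = \left(K + u\right) \left(u + K \left(1 + K\right)\right)$ ($V{\left(u,K \right)} = \left(u + K \left(1 + K\right)\right) \left(K + u\right) = \left(K + u\right) \left(u + K \left(1 + K\right)\right)$)
$\left(3701 + V{\left(\frac{1}{67 + 8},41 \right)}\right) \left(-1826 + 1978\right) = \left(3701 + \left(41^{2} + 41^{3} + \left(\frac{1}{67 + 8}\right)^{2} + \frac{41^{2}}{67 + 8} + 2 \cdot 41 \frac{1}{67 + 8}\right)\right) \left(-1826 + 1978\right) = \left(3701 + \left(1681 + 68921 + \left(\frac{1}{75}\right)^{2} + \frac{1}{75} \cdot 1681 + 2 \cdot 41 \cdot \frac{1}{75}\right)\right) 152 = \left(3701 + \left(1681 + 68921 + \frac{1}{5625} + \frac{1681}{75} + \frac{82}{75}\right)\right) 152 = \left(3701 + \frac{397268476}{5625}\right) 152 = \frac{418086601}{5625} \cdot 152 = \frac{63549163352}{5625}$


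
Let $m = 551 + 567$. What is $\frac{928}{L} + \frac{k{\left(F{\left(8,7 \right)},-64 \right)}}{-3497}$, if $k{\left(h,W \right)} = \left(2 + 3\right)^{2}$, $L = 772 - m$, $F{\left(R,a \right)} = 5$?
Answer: $- \frac{1626933}{604981} \approx -2.6892$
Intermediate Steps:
$m = 1118$
$L = -346$ ($L = 772 - 1118 = -346$)
$k{\left(h,W \right)} = 25$ ($k{\left(h,W \right)} = 5^{2} = 25$)
$\frac{928}{L} + \frac{k{\left(F{\left(8,7 \right)},-64 \right)}}{-3497} = \frac{928}{-346} + \frac{25}{-3497} = 928 \left(- \frac{1}{346}\right) + 25 \left(- \frac{1}{3497}\right) = - \frac{464}{173} - \frac{25}{3497} = - \frac{1626933}{604981}$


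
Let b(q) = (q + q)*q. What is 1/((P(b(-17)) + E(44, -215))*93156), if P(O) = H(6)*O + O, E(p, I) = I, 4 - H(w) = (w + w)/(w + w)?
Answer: 1/195348132 ≈ 5.1191e-9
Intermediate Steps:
H(w) = 3 (H(w) = 4 - (w + w)/(w + w) = 4 - 2*w/(2*w) = 4 - 2*w*1/(2*w) = 4 - 1*1 = 4 - 1 = 3)
b(q) = 2*q**2 (b(q) = (2*q)*q = 2*q**2)
P(O) = 4*O (P(O) = 3*O + O = 4*O)
1/((P(b(-17)) + E(44, -215))*93156) = 1/(4*(2*(-17)**2) - 215*93156) = (1/93156)/(4*(2*289) - 215) = (1/93156)/(4*578 - 215) = (1/93156)/(2312 - 215) = (1/93156)/2097 = (1/2097)*(1/93156) = 1/195348132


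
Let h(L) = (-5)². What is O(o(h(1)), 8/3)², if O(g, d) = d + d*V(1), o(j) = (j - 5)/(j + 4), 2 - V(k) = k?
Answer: 256/9 ≈ 28.444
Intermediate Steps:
V(k) = 2 - k
h(L) = 25
o(j) = (-5 + j)/(4 + j)
O(g, d) = 2*d (O(g, d) = d + d*(2 - 1*1) = d + d*(2 - 1) = d + d*1 = d + d = 2*d)
O(o(h(1)), 8/3)² = (2*(8/3))² = (16/3)² = 256/9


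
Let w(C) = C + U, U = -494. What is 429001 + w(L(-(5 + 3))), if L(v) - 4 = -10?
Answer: 428501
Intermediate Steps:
L(v) = -6 (L(v) = 4 - 10 = -6)
w(C) = -494 + C (w(C) = C - 494 = -494 + C)
429001 + w(L(-(5 + 3))) = 429001 + (-494 - 6) = 429001 - 500 = 428501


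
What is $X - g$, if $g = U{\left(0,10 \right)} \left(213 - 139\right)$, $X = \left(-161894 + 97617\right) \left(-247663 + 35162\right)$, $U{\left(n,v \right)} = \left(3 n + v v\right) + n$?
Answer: $13658919377$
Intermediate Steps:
$U{\left(n,v \right)} = v^{2} + 4 n$ ($U{\left(n,v \right)} = \left(3 n + v^{2}\right) + n = \left(v^{2} + 3 n\right) + n = v^{2} + 4 n$)
$X = 13658926777$ ($X = \left(-64277\right) \left(-212501\right) = 13658926777$)
$g = 7400$ ($g = \left(10^{2} + 4 \cdot 0\right) \left(213 - 139\right) = \left(100 + 0\right) 74 = 100 \cdot 74 = 7400$)
$X - g = 13658926777 - 7400 = 13658919377$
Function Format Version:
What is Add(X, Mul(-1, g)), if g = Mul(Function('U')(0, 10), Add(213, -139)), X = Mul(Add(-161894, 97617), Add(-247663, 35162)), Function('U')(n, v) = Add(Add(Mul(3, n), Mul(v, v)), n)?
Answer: 13658919377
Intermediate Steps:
Function('U')(n, v) = Add(Pow(v, 2), Mul(4, n)) (Function('U')(n, v) = Add(Add(Mul(3, n), Pow(v, 2)), n) = Add(Add(Pow(v, 2), Mul(3, n)), n) = Add(Pow(v, 2), Mul(4, n)))
X = 13658926777 (X = Mul(-64277, -212501) = 13658926777)
g = 7400 (g = Mul(Add(Pow(10, 2), Mul(4, 0)), Add(213, -139)) = Mul(Add(100, 0), 74) = Mul(100, 74) = 7400)
Add(X, Mul(-1, g)) = Add(13658926777, Mul(-1, 7400)) = Add(13658926777, -7400) = 13658919377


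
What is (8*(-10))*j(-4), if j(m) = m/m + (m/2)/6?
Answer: -160/3 ≈ -53.333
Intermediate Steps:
j(m) = 1 + m/12 (j(m) = 1 + (m*(½))*(⅙) = 1 + (m/2)*(⅙) = 1 + m/12)
(8*(-10))*j(-4) = (8*(-10))*(1 + (1/12)*(-4)) = -80*(1 - ⅓) = -80*⅔ = -160/3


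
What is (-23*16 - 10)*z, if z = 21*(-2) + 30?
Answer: 4536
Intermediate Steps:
z = -12 (z = -42 + 30 = -12)
(-23*16 - 10)*z = (-23*16 - 10)*(-12) = (-368 - 10)*(-12) = -378*(-12) = 4536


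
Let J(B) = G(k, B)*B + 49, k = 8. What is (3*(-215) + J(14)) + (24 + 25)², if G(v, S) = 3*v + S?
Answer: 2337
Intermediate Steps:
G(v, S) = S + 3*v
J(B) = 49 + B*(24 + B) (J(B) = (B + 3*8)*B + 49 = (B + 24)*B + 49 = (24 + B)*B + 49 = B*(24 + B) + 49 = 49 + B*(24 + B))
(3*(-215) + J(14)) + (24 + 25)² = (3*(-215) + (49 + 14*(24 + 14))) + (24 + 25)² = (-645 + (49 + 14*38)) + 49² = (-645 + (49 + 532)) + 2401 = (-645 + 581) + 2401 = -64 + 2401 = 2337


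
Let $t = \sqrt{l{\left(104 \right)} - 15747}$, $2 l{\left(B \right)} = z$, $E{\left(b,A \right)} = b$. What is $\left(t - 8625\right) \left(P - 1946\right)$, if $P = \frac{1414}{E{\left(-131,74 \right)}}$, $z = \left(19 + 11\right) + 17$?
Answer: $\frac{2210932500}{131} - \frac{128170 i \sqrt{62894}}{131} \approx 1.6877 \cdot 10^{7} - 2.4537 \cdot 10^{5} i$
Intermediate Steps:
$z = 47$ ($z = 30 + 17 = 47$)
$l{\left(B \right)} = \frac{47}{2}$ ($l{\left(B \right)} = \frac{1}{2} \cdot 47 = \frac{47}{2}$)
$P = - \frac{1414}{131}$ ($P = \frac{1414}{-131} = 1414 \left(- \frac{1}{131}\right) = - \frac{1414}{131} \approx -10.794$)
$t = \frac{i \sqrt{62894}}{2}$ ($t = \sqrt{\frac{47}{2} - 15747} = \sqrt{- \frac{31447}{2}} = \frac{i \sqrt{62894}}{2} \approx 125.39 i$)
$\left(t - 8625\right) \left(P - 1946\right) = \left(\frac{i \sqrt{62894}}{2} - 8625\right) \left(- \frac{1414}{131} - 1946\right) = \left(-8625 + \frac{i \sqrt{62894}}{2}\right) \left(- \frac{256340}{131}\right) = \frac{2210932500}{131} - \frac{128170 i \sqrt{62894}}{131}$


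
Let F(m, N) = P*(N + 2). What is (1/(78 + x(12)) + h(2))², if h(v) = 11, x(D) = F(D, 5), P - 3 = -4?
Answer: 611524/5041 ≈ 121.31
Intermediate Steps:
P = -1 (P = 3 - 4 = -1)
F(m, N) = -2 - N (F(m, N) = -(N + 2) = -(2 + N) = -2 - N)
x(D) = -7 (x(D) = -2 - 1*5 = -2 - 5 = -7)
(1/(78 + x(12)) + h(2))² = (1/(78 - 7) + 11)² = (1/71 + 11)² = (782/71)² = 611524/5041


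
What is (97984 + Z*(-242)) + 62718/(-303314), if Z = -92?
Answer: 18236419577/151657 ≈ 1.2025e+5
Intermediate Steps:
(97984 + Z*(-242)) + 62718/(-303314) = (97984 - 92*(-242)) + 62718/(-303314) = (97984 + 22264) + 62718*(-1/303314) = 120248 - 31359/151657 = 18236419577/151657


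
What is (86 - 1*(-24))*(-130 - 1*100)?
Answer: -25300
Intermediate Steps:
(86 - 1*(-24))*(-130 - 1*100) = (86 + 24)*(-130 - 100) = 110*(-230) = -25300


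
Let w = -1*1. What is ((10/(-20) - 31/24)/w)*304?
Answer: 1634/3 ≈ 544.67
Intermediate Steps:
w = -1
((10/(-20) - 31/24)/w)*304 = ((10/(-20) - 31/24)/(-1))*304 = ((10*(-1/20) - 31*1/24)*(-1))*304 = ((-½ - 31/24)*(-1))*304 = -43/24*(-1)*304 = (43/24)*304 = 1634/3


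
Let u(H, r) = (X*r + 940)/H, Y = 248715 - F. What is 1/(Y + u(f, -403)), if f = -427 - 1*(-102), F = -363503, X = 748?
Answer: 325/199271354 ≈ 1.6309e-6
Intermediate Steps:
Y = 612218 (Y = 248715 - 1*(-363503) = 248715 + 363503 = 612218)
f = -325 (f = -427 + 102 = -325)
u(H, r) = (940 + 748*r)/H (u(H, r) = (748*r + 940)/H = (940 + 748*r)/H)
1/(Y + u(f, -403)) = 1/(612218 + 4*(235 + 187*(-403))/(-325)) = 1/(612218 + 4*(-1/325)*(235 - 75361)) = 1/(612218 + 4*(-1/325)*(-75126)) = 1/(612218 + 300504/325) = 1/(199271354/325) = 325/199271354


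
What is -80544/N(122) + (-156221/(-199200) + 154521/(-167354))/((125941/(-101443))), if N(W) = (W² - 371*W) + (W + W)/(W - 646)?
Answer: 23085512999126599548151/8354100650014063797600 ≈ 2.7634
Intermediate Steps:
N(W) = W² - 371*W + 2*W/(-646 + W) (N(W) = (W² - 371*W) + (2*W)/(-646 + W) = (W² - 371*W) + 2*W/(-646 + W) = W² - 371*W + 2*W/(-646 + W))
-80544/N(122) + (-156221/(-199200) + 154521/(-167354))/((125941/(-101443))) = -80544*(-646 + 122)/(122*(239668 + 122² - 1017*122)) + (-156221/(-199200) + 154521/(-167354))/((125941/(-101443))) = -80544*(-262/(61*(239668 + 14884 - 124074))) + (-156221*(-1/199200) + 154521*(-1/167354))/((125941*(-1/101443))) = -80544/(122*(-1/524)*130478) + (156221/199200 - 154521/167354)/(-125941/101443) = -80544/(-3979579/131) - 2318186983/16668458400*(-101443/125941) = -80544*(-131/3979579) + 235163842116469/2099242319354400 = 10551264/3979579 + 235163842116469/2099242319354400 = 23085512999126599548151/8354100650014063797600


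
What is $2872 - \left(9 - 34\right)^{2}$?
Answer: $2247$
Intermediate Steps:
$2872 - \left(9 - 34\right)^{2} = 2872 - \left(-25\right)^{2} = 2872 - 625 = 2247$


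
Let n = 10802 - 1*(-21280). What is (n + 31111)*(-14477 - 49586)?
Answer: -4048333159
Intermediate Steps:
n = 32082 (n = 10802 + 21280 = 32082)
(n + 31111)*(-14477 - 49586) = (32082 + 31111)*(-14477 - 49586) = 63193*(-64063) = -4048333159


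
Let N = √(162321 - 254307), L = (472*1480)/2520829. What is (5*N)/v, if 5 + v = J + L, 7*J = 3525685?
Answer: 17645803*I*√91986/1777513130754 ≈ 0.0030109*I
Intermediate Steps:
J = 3525685/7 (J = (⅐)*3525685 = 3525685/7 ≈ 5.0367e+5)
L = 698560/2520829 (L = 698560*(1/2520829) = 698560/2520829 ≈ 0.27712)
N = I*√91986 (N = √(-91986) = I*√91986 ≈ 303.29*I)
v = 8887565653770/17645803 (v = -5 + (3525685/7 + 698560/2520829) = -5 + 8887653882785/17645803 = 8887565653770/17645803 ≈ 5.0366e+5)
(5*N)/v = (5*(I*√91986))/(8887565653770/17645803) = (5*I*√91986)*(17645803/8887565653770) = 17645803*I*√91986/1777513130754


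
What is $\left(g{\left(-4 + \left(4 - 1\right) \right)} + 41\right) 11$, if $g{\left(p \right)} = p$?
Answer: $440$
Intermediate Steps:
$\left(g{\left(-4 + \left(4 - 1\right) \right)} + 41\right) 11 = \left(\left(-4 + \left(4 - 1\right)\right) + 41\right) 11 = \left(\left(-4 + 3\right) + 41\right) 11 = \left(-1 + 41\right) 11 = 40 \cdot 11 = 440$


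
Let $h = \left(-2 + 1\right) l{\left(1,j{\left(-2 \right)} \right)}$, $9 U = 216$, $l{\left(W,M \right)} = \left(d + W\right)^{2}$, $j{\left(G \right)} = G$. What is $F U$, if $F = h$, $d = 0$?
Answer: $-24$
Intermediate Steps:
$l{\left(W,M \right)} = W^{2}$ ($l{\left(W,M \right)} = \left(0 + W\right)^{2} = W^{2}$)
$U = 24$ ($U = \frac{1}{9} \cdot 216 = 24$)
$h = -1$ ($h = \left(-2 + 1\right) 1^{2} = \left(-1\right) 1 = -1$)
$F = -1$
$F U = \left(-1\right) 24 = -24$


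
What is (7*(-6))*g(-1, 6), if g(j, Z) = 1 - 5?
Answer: 168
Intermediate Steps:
g(j, Z) = -4
(7*(-6))*g(-1, 6) = (7*(-6))*(-4) = -42*(-4) = 168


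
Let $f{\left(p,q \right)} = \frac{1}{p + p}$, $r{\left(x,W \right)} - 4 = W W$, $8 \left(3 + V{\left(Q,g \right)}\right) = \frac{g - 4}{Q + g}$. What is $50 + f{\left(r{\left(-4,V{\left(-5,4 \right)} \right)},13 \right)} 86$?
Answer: $\frac{693}{13} \approx 53.308$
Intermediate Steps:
$V{\left(Q,g \right)} = -3 + \frac{-4 + g}{8 \left(Q + g\right)}$ ($V{\left(Q,g \right)} = -3 + \frac{\left(g - 4\right) \frac{1}{Q + g}}{8} = -3 + \frac{\left(-4 + g\right) \frac{1}{Q + g}}{8} = -3 + \frac{\frac{1}{Q + g} \left(-4 + g\right)}{8} = -3 + \frac{-4 + g}{8 \left(Q + g\right)}$)
$r{\left(x,W \right)} = 4 + W^{2}$ ($r{\left(x,W \right)} = 4 + W W = 4 + W^{2}$)
$f{\left(p,q \right)} = \frac{1}{2 p}$
$50 + f{\left(r{\left(-4,V{\left(-5,4 \right)} \right)},13 \right)} 86 = 50 + \frac{1}{2 \left(4 + \left(\frac{-4 - -120 - 92}{8 \left(-5 + 4\right)}\right)^{2}\right)} 86 = 50 + \frac{1}{2 \left(4 + \left(\frac{-4 + 120 - 92}{8 \left(-1\right)}\right)^{2}\right)} 86 = 50 + \frac{1}{2 \left(4 + \left(\frac{1}{8} \left(-1\right) 24\right)^{2}\right)} 86 = 50 + \frac{1}{2 \left(4 + \left(-3\right)^{2}\right)} 86 = 50 + \frac{1}{2 \left(4 + 9\right)} 86 = 50 + \frac{1}{2 \cdot 13} \cdot 86 = 50 + \frac{1}{2} \cdot \frac{1}{13} \cdot 86 = 50 + \frac{1}{26} \cdot 86 = 50 + \frac{43}{13} = \frac{693}{13}$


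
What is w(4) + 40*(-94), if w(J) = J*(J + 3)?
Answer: -3732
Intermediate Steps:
w(J) = J*(3 + J)
w(4) + 40*(-94) = 4*(3 + 4) + 40*(-94) = 4*7 - 3760 = 28 - 3760 = -3732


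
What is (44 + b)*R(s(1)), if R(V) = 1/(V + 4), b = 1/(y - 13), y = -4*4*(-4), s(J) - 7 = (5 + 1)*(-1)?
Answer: 449/51 ≈ 8.8039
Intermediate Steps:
s(J) = 1 (s(J) = 7 + (5 + 1)*(-1) = 7 + 6*(-1) = 7 - 6 = 1)
y = 64 (y = -16*(-4) = 64)
b = 1/51 (b = 1/(64 - 13) = 1/51 ≈ 0.019608)
R(V) = 1/(4 + V)
(44 + b)*R(s(1)) = (44 + 1/51)/(4 + 1) = (2245/51)/5 = (2245/51)*(⅕) = 449/51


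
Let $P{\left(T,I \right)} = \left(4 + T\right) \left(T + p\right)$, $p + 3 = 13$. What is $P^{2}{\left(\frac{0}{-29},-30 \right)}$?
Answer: $1600$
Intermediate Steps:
$p = 10$ ($p = -3 + 13 = 10$)
$P{\left(T,I \right)} = \left(4 + T\right) \left(10 + T\right)$ ($P{\left(T,I \right)} = \left(4 + T\right) \left(T + 10\right) = \left(4 + T\right) \left(10 + T\right)$)
$P^{2}{\left(\frac{0}{-29},-30 \right)} = \left(40 + \left(\frac{0}{-29}\right)^{2} + 14 \frac{0}{-29}\right)^{2} = \left(40 + \left(0 \left(- \frac{1}{29}\right)\right)^{2} + 14 \cdot 0 \left(- \frac{1}{29}\right)\right)^{2} = \left(40 + 0^{2} + 14 \cdot 0\right)^{2} = \left(40 + 0 + 0\right)^{2} = 40^{2} = 1600$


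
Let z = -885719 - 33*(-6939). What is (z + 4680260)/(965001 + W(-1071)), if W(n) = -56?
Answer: 4023528/964945 ≈ 4.1697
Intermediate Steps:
z = -656732 (z = -885719 - 1*(-228987) = -885719 + 228987 = -656732)
(z + 4680260)/(965001 + W(-1071)) = (-656732 + 4680260)/(965001 - 56) = 4023528/964945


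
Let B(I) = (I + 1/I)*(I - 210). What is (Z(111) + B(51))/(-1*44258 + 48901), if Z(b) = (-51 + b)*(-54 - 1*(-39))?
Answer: -153206/78931 ≈ -1.9410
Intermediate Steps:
Z(b) = 765 - 15*b (Z(b) = (-51 + b)*(-54 + 39) = (-51 + b)*(-15) = 765 - 15*b)
B(I) = (-210 + I)*(I + 1/I) (B(I) = (I + 1/I)*(-210 + I) = (-210 + I)*(I + 1/I))
(Z(111) + B(51))/(-1*44258 + 48901) = ((765 - 15*111) + (1 + 51**2 - 210*51 - 210/51))/(-1*44258 + 48901) = ((765 - 1665) + (1 + 2601 - 10710 - 210*1/51))/(-44258 + 48901) = (-900 + (1 + 2601 - 10710 - 70/17))/4643 = (-900 - 137906/17)*(1/4643) = -153206/17*1/4643 = -153206/78931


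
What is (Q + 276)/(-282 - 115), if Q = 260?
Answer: -536/397 ≈ -1.3501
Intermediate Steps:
(Q + 276)/(-282 - 115) = (260 + 276)/(-282 - 115) = 536/(-397) = 536*(-1/397) = -536/397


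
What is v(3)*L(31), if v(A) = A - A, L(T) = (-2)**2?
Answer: 0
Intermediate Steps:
L(T) = 4
v(A) = 0
v(3)*L(31) = 0*4 = 0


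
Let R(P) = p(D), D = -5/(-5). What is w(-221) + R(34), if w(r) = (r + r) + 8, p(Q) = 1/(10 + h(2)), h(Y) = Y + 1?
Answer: -5641/13 ≈ -433.92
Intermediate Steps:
h(Y) = 1 + Y
D = 1 (D = -5*(-⅕) = 1)
p(Q) = 1/13 (p(Q) = 1/(10 + (1 + 2)) = 1/(10 + 3) = 1/13)
w(r) = 8 + 2*r (w(r) = 2*r + 8 = 8 + 2*r)
R(P) = 1/13
w(-221) + R(34) = (8 + 2*(-221)) + 1/13 = (8 - 442) + 1/13 = -434 + 1/13 = -5641/13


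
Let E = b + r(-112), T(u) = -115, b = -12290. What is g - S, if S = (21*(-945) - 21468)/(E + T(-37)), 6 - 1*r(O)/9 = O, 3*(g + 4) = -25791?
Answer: -32534152/3781 ≈ -8604.6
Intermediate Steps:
g = -8601 (g = -4 + (⅓)*(-25791) = -4 - 8597 = -8601)
r(O) = 54 - 9*O
E = -11228 (E = -12290 + (54 - 9*(-112)) = -12290 + (54 + 1008) = -12290 + 1062 = -11228)
S = 13771/3781 (S = (21*(-945) - 21468)/(-11228 - 115) = (-19845 - 21468)/(-11343) = -41313*(-1/11343) = 13771/3781 ≈ 3.6422)
g - S = -8601 - 1*13771/3781 = -8601 - 13771/3781 = -32534152/3781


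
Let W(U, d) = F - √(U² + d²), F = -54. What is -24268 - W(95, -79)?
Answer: -24214 + √15266 ≈ -24090.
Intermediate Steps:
W(U, d) = -54 - √(U² + d²)
-24268 - W(95, -79) = -24268 - (-54 - √(95² + (-79)²)) = -24268 - (-54 - √(9025 + 6241)) = -24268 - (-54 - √15266) = -24268 + (54 + √15266) = -24214 + √15266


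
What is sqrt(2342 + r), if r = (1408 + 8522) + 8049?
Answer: sqrt(20321) ≈ 142.55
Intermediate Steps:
r = 17979 (r = 9930 + 8049 = 17979)
sqrt(2342 + r) = sqrt(2342 + 17979) = sqrt(20321)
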